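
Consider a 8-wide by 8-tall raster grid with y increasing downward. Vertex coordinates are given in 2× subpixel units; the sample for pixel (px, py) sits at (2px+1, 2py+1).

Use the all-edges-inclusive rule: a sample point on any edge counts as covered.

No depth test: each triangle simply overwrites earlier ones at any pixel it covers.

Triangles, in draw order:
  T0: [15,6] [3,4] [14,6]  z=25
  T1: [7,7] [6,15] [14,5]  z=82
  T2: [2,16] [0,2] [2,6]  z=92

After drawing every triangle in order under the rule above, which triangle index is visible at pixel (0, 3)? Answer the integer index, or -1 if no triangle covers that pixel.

T0:
  2·area = 2  (B↔C swapped to make it positive)
  edge (15, 6)→(14, 6): d=(-1,0) inclusive
  edge (14, 6)→(3, 4): d=(-11,-2) inclusive
  edge (3, 4)→(15, 6): d=(12,2) inclusive
    (4,2)@(9, 5): e=[1,1,0] → █  [on edge]
    (5,2)@(11, 5): e=[1,5,-4] → ·
    (4,3)@(9, 7): e=[-1,-21,24] → ·
  covered (1 px):
    · · · · · · · ·
    · · · · · · · ·
    · · · · █ · · ·
    · · · · · · · ·
    · · · · · · · ·
    · · · · · · · ·
    · · · · · · · ·
    · · · · · · · ·
T1:
  2·area = 54  (B↔C swapped to make it positive)
  edge (7, 7)→(14, 5): d=(7,-2) inclusive
  edge (14, 5)→(6, 15): d=(-8,10) inclusive
  edge (6, 15)→(7, 7): d=(1,-8) inclusive
    (3,3)@(7, 7): e=[0,54,0] → █  [on edge]
    (4,3)@(9, 7): e=[4,34,16] → █
    (5,3)@(11, 7): e=[8,14,32] → █
    (6,3)@(13, 7): e=[12,-6,48] → ·
    (3,4)@(7, 9): e=[14,38,2] → █
    (5,4)@(11, 9): e=[22,-2,34] → ·
    (3,5)@(7, 11): e=[28,22,4] → █
    (5,5)@(11, 11): e=[36,-18,36] → ·
    (3,6)@(7, 13): e=[42,6,6] → █
    (4,6)@(9, 13): e=[46,-14,22] → ·
    (3,7)@(7, 15): e=[56,-10,8] → ·
  covered (8 px):
    · · · · · · · ·
    · · · · · · · ·
    · · · · · · · ·
    · · · █ █ █ · ·
    · · · █ █ · · ·
    · · · █ █ · · ·
    · · · █ · · · ·
    · · · · · · · ·
T2:
  2·area = 20
  edge (2, 16)→(0, 2): d=(-2,-14) inclusive
  edge (0, 2)→(2, 6): d=(2,4) inclusive
  edge (2, 6)→(2, 16): d=(0,10) inclusive
    (0,2)@(1, 5): e=[8,2,10] → █
    (1,2)@(3, 5): e=[36,-6,-10] → ·
    (0,3)@(1, 7): e=[4,6,10] → █
    (1,3)@(3, 7): e=[32,-2,-10] → ·
    (0,4)@(1, 9): e=[0,10,10] → █  [on edge]
    (1,4)@(3, 9): e=[28,2,-10] → ·
    (0,5)@(1, 11): e=[-4,14,10] → ·
  covered (3 px):
    · · · · · · · ·
    · · · · · · · ·
    █ · · · · · · ·
    █ · · · · · · ·
    █ · · · · · · ·
    · · · · · · · ·
    · · · · · · · ·
    · · · · · · · ·

Z-buffer (winner per pixel, '.' = empty):
  . . . . . . . .
  . . . . . . . .
  2 . . . 0 . . .
  2 . . 1 1 1 . .
  2 . . 1 1 . . .
  . . . 1 1 . . .
  . . . 1 . . . .
  . . . . . . . .

Answer: 2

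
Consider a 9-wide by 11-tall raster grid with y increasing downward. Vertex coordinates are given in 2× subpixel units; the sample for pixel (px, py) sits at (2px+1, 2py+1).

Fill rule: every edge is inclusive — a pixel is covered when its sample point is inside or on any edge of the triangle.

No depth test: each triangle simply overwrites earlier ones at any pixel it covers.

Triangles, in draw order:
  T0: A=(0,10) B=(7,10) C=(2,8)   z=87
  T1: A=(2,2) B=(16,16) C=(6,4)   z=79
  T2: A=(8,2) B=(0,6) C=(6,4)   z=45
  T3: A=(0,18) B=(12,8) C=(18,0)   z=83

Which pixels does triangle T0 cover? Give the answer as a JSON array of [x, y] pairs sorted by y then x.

T0:
  2·area = 14  (B↔C swapped to make it positive)
  edge (0, 10)→(2, 8): d=(2,-2) inclusive
  edge (2, 8)→(7, 10): d=(5,2) inclusive
  edge (7, 10)→(0, 10): d=(-7,0) inclusive
    (4,0)@(9, 1): e=[0,-49,63] → ·  [on edge]
    (3,1)@(7, 3): e=[0,-35,49] → ·  [on edge]
    (2,2)@(5, 5): e=[0,-21,35] → ·  [on edge]
    (1,3)@(3, 7): e=[0,-7,21] → ·  [on edge]
    (0,4)@(1, 9): e=[0,7,7] → █  [on edge]
    (1,4)@(3, 9): e=[4,3,7] → █
    (2,4)@(5, 9): e=[8,-1,7] → ·
    (0,5)@(1, 11): e=[4,17,-7] → ·
    (1,5)@(3, 11): e=[8,13,-7] → ·
  covered (2 px):
    · · · · · · · · ·
    · · · · · · · · ·
    · · · · · · · · ·
    · · · · · · · · ·
    █ █ · · · · · · ·
    · · · · · · · · ·
    · · · · · · · · ·
    · · · · · · · · ·
    · · · · · · · · ·
    · · · · · · · · ·
    · · · · · · · · ·
T1:
  2·area = 28  (B↔C swapped to make it positive)
  edge (2, 2)→(6, 4): d=(4,2) inclusive
  edge (6, 4)→(16, 16): d=(10,12) inclusive
  edge (16, 16)→(2, 2): d=(-14,-14) inclusive
    (0,0)@(1, 1): e=[-2,30,0] → ·  [on edge]
    (1,1)@(3, 3): e=[2,26,0] → █  [on edge]
    (2,1)@(5, 3): e=[-2,2,28] → ·
    (1,2)@(3, 5): e=[10,46,-28] → ·
    (2,2)@(5, 5): e=[6,22,0] → █  [on edge]
    (3,2)@(7, 5): e=[2,-2,28] → ·
    (2,3)@(5, 7): e=[14,42,-28] → ·
    (3,3)@(7, 7): e=[10,18,0] → █  [on edge]
    (4,3)@(9, 7): e=[6,-6,28] → ·
    (3,4)@(7, 9): e=[18,38,-28] → ·
    (4,4)@(9, 9): e=[14,14,0] → █  [on edge]
    (5,4)@(11, 9): e=[10,-10,28] → ·
    (5,5)@(11, 11): e=[18,10,0] → █  [on edge]
    (6,6)@(13, 13): e=[22,6,0] → █  [on edge]
    (7,7)@(15, 15): e=[26,2,0] → █  [on edge]
    (8,8)@(17, 17): e=[30,-2,0] → ·  [on edge]
  covered (7 px):
    · · · · · · · · ·
    · █ · · · · · · ·
    · · █ · · · · · ·
    · · · █ · · · · ·
    · · · · █ · · · ·
    · · · · · █ · · ·
    · · · · · · █ · ·
    · · · · · · · █ ·
    · · · · · · · · ·
    · · · · · · · · ·
    · · · · · · · · ·
T2:
  2·area = 8  (B↔C swapped to make it positive)
  edge (8, 2)→(6, 4): d=(-2,2) inclusive
  edge (6, 4)→(0, 6): d=(-6,2) inclusive
  edge (0, 6)→(8, 2): d=(8,-4) inclusive
    (4,0)@(9, 1): e=[0,12,-4] → ·  [on edge]
    (7,0)@(15, 1): e=[-12,0,20] → ·  [on edge]
    (3,1)@(7, 3): e=[0,4,4] → █  [on edge]
    (4,1)@(9, 3): e=[-4,0,12] → ·  [on edge]
    (1,2)@(3, 5): e=[4,0,4] → █  [on edge]
    (2,2)@(5, 5): e=[0,-4,12] → ·  [on edge]
    (3,2)@(7, 5): e=[-4,-8,20] → ·
    (1,3)@(3, 7): e=[0,-12,20] → ·  [on edge]
    (0,4)@(1, 9): e=[0,-20,28] → ·  [on edge]
  covered (2 px):
    · · · · · · · · ·
    · · · █ · · · · ·
    · █ · · · · · · ·
    · · · · · · · · ·
    · · · · · · · · ·
    · · · · · · · · ·
    · · · · · · · · ·
    · · · · · · · · ·
    · · · · · · · · ·
    · · · · · · · · ·
    · · · · · · · · ·
T3:
  2·area = 36  (B↔C swapped to make it positive)
  edge (0, 18)→(18, 0): d=(18,-18) inclusive
  edge (18, 0)→(12, 8): d=(-6,8) inclusive
  edge (12, 8)→(0, 18): d=(-12,10) inclusive
    (8,0)@(17, 1): e=[0,2,34] → █  [on edge]
    (7,1)@(15, 3): e=[0,6,30] → █  [on edge]
    (8,1)@(17, 3): e=[36,-10,10] → ·
    (6,2)@(13, 5): e=[0,10,26] → █  [on edge]
    (7,2)@(15, 5): e=[36,-6,6] → ·
    (5,3)@(11, 7): e=[0,14,22] → █  [on edge]
    (6,3)@(13, 7): e=[36,-2,2] → ·
    (4,4)@(9, 9): e=[0,18,18] → █  [on edge]
    (5,4)@(11, 9): e=[36,2,-2] → ·
    (3,5)@(7, 11): e=[0,22,14] → █  [on edge]
    (4,5)@(9, 11): e=[36,6,-6] → ·
    (2,6)@(5, 13): e=[0,26,10] → █  [on edge]
    (1,7)@(3, 15): e=[0,30,6] → █  [on edge]
    (0,8)@(1, 17): e=[0,34,2] → █  [on edge]
  covered (9 px):
    · · · · · · · · █
    · · · · · · · █ ·
    · · · · · · █ · ·
    · · · · · █ · · ·
    · · · · █ · · · ·
    · · · █ · · · · ·
    · · █ · · · · · ·
    · █ · · · · · · ·
    █ · · · · · · · ·
    · · · · · · · · ·
    · · · · · · · · ·

Answer: [[0,4],[1,4]]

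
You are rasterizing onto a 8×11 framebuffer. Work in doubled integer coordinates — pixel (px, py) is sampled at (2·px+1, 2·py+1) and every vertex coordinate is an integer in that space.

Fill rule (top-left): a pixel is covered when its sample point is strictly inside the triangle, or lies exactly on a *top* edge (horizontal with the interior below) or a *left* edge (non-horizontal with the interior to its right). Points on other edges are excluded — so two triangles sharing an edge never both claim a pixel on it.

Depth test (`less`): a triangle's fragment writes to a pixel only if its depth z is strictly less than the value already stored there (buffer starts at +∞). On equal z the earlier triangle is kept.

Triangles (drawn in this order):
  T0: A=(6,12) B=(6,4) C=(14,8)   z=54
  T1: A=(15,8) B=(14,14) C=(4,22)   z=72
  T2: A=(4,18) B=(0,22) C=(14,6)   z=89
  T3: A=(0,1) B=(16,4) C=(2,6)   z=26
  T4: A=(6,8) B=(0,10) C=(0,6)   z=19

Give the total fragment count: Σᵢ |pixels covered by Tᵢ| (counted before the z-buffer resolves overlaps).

T0:
  2·area = 64
  edge (6, 12)→(6, 4): d=(0,-8) top-left  bias=+0
  edge (6, 4)→(14, 8): d=(8,4) right/bottom  bias=-1
  edge (14, 8)→(6, 12): d=(-8,4) right/bottom  bias=-1
    (3,2)@(7, 5): e=[8,4,52] → X
    (4,2)@(9, 5): e=[24,-4,44] → .
    (3,3)@(7, 7): e=[8,20,36] → X
    (4,3)@(9, 7): e=[24,12,28] → X
    (5,3)@(11, 7): e=[40,4,20] → X
    (6,3)@(13, 7): e=[56,-4,12] → .
    (3,4)@(7, 9): e=[8,36,20] → X
    (6,4)@(13, 9): e=[56,12,-4] → .
    (3,5)@(7, 11): e=[8,52,4] → X
    (4,5)@(9, 11): e=[24,44,-4] → .
    (5,5)@(11, 11): e=[40,36,-12] → .
    (3,6)@(7, 13): e=[8,68,-12] → .
  covered (8 px):
    . . . . . . . .
    . . . . . . . .
    . . . X . . . .
    . . . X X X . .
    . . . X X X . .
    . . . X . . . .
    . . . . . . . .
    . . . . . . . .
    . . . . . . . .
    . . . . . . . .
    . . . . . . . .
T1:
  2·area = 52
  edge (15, 8)→(14, 14): d=(-1,6) right/bottom  bias=-1
  edge (14, 14)→(4, 22): d=(-10,8) right/bottom  bias=-1
  edge (4, 22)→(15, 8): d=(11,-14) top-left  bias=+0
    (6,5)@(13, 11): e=[9,38,5] → X
    (7,5)@(15, 11): e=[-3,22,33] → .
    (6,6)@(13, 13): e=[7,18,27] → X
    (7,6)@(15, 13): e=[-5,2,55] → .
    (5,7)@(11, 15): e=[17,14,21] → X
    (6,7)@(13, 15): e=[5,-2,49] → .
    (4,8)@(9, 17): e=[27,10,15] → X
    (5,8)@(11, 17): e=[15,-6,43] → .
    (3,9)@(7, 19): e=[37,6,9] → X
    (4,9)@(9, 19): e=[25,-10,37] → .
    (2,10)@(5, 21): e=[47,2,3] → X
    (3,10)@(7, 21): e=[35,-14,31] → .
  covered (6 px):
    . . . . . . . .
    . . . . . . . .
    . . . . . . . .
    . . . . . . . .
    . . . . . . . .
    . . . . . . X .
    . . . . . . X .
    . . . . . X . .
    . . . . X . . .
    . . . X . . . .
    . . X . . . . .
T2:
  2·area = 8
  edge (4, 18)→(0, 22): d=(-4,4) right/bottom  bias=-1
  edge (0, 22)→(14, 6): d=(14,-16) top-left  bias=+0
  edge (14, 6)→(4, 18): d=(-10,12) right/bottom  bias=-1
    (7,3)@(15, 7): e=[0,30,-22] → .  [on edge]
    (6,4)@(13, 9): e=[0,26,-18] → .  [on edge]
    (5,5)@(11, 11): e=[0,22,-14] → .  [on edge]
    (4,6)@(9, 13): e=[0,18,-10] → .  [on edge]
    (3,7)@(7, 15): e=[0,14,-6] → .  [on edge]
    (2,8)@(5, 17): e=[0,10,-2] → .  [on edge]
    (1,9)@(3, 19): e=[0,6,2] → .  [on edge]
    (0,10)@(1, 21): e=[0,2,6] → .  [on edge]
  covered (0 px):
    . . . . . . . .
    . . . . . . . .
    . . . . . . . .
    . . . . . . . .
    . . . . . . . .
    . . . . . . . .
    . . . . . . . .
    . . . . . . . .
    . . . . . . . .
    . . . . . . . .
    . . . . . . . .
T3:
  2·area = 74
  edge (0, 1)→(16, 4): d=(16,3) right/bottom  bias=-1
  edge (16, 4)→(2, 6): d=(-14,2) right/bottom  bias=-1
  edge (2, 6)→(0, 1): d=(-2,-5) top-left  bias=+0
    (0,1)@(1, 3): e=[29,44,1] → X
    (1,1)@(3, 3): e=[23,40,11] → X
    (2,1)@(5, 3): e=[17,36,21] → X
    (3,1)@(7, 3): e=[11,32,31] → X
    (4,1)@(9, 3): e=[5,28,41] → X
    (5,1)@(11, 3): e=[-1,24,51] → .
    (0,2)@(1, 5): e=[61,16,-3] → .
    (1,2)@(3, 5): e=[55,12,7] → X
    (4,2)@(9, 5): e=[37,0,37] → .  [on edge]
    (1,3)@(3, 7): e=[87,-16,3] → .
    (2,3)@(5, 7): e=[81,-20,13] → .
    (3,3)@(7, 7): e=[75,-24,23] → .
  covered (8 px):
    . . . . . . . .
    X X X X X . . .
    . X X X . . . .
    . . . . . . . .
    . . . . . . . .
    . . . . . . . .
    . . . . . . . .
    . . . . . . . .
    . . . . . . . .
    . . . . . . . .
    . . . . . . . .
T4:
  2·area = 24
  edge (6, 8)→(0, 10): d=(-6,2) right/bottom  bias=-1
  edge (0, 10)→(0, 6): d=(0,-4) top-left  bias=+0
  edge (0, 6)→(6, 8): d=(6,2) right/bottom  bias=-1
    (7,2)@(15, 5): e=[0,60,-36] → .  [on edge]
    (0,3)@(1, 7): e=[16,4,4] → X
    (1,3)@(3, 7): e=[12,12,0] → .  [on edge]
    (4,3)@(9, 7): e=[0,36,-12] → .  [on edge]
    (0,4)@(1, 9): e=[4,4,16] → X
    (1,4)@(3, 9): e=[0,12,12] → .  [on edge]
    (4,4)@(9, 9): e=[-12,36,0] → .  [on edge]
    (0,5)@(1, 11): e=[-8,4,28] → .
    (7,5)@(15, 11): e=[-36,60,0] → .  [on edge]
  covered (2 px):
    . . . . . . . .
    . . . . . . . .
    . . . . . . . .
    X . . . . . . .
    X . . . . . . .
    . . . . . . . .
    . . . . . . . .
    . . . . . . . .
    . . . . . . . .
    . . . . . . . .
    . . . . . . . .

Result: 24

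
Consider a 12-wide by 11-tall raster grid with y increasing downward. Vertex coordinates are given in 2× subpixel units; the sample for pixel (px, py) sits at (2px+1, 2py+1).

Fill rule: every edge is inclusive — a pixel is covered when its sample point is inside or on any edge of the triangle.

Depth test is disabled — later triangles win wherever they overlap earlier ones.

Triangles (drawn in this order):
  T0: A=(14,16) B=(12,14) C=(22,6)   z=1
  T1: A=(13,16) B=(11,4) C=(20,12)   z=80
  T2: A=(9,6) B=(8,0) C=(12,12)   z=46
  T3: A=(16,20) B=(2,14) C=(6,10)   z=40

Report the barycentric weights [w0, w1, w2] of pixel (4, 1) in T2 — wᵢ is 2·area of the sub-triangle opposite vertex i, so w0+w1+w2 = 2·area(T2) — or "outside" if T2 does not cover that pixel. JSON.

T0:
  2·area = 36
  edge (14, 16)→(12, 14): d=(-2,-2) inclusive
  edge (12, 14)→(22, 6): d=(10,-8) inclusive
  edge (22, 6)→(14, 16): d=(-8,10) inclusive
    (0,1)@(1, 3): e=[0,-198,234] → ·  [on edge]
    (1,2)@(3, 5): e=[0,-162,198] → ·  [on edge]
    (2,3)@(5, 7): e=[0,-126,162] → ·  [on edge]
    (10,3)@(21, 7): e=[32,2,2] → #
    (11,3)@(23, 7): e=[36,18,-18] → ·
    (3,4)@(7, 9): e=[0,-90,126] → ·  [on edge]
    (9,4)@(19, 9): e=[24,6,6] → #
    (10,4)@(21, 9): e=[28,22,-14] → ·
    (4,5)@(9, 11): e=[0,-54,90] → ·  [on edge]
    (8,5)@(17, 11): e=[16,10,10] → #
    (9,5)@(19, 11): e=[20,26,-10] → ·
    (5,6)@(11, 13): e=[0,-18,54] → ·  [on edge]
    (6,7)@(13, 15): e=[0,18,18] → #  [on edge]
    (7,8)@(15, 17): e=[0,54,-18] → ·  [on edge]
    (8,9)@(17, 19): e=[0,90,-54] → ·  [on edge]
    (9,10)@(19, 21): e=[0,126,-90] → ·  [on edge]
  covered (5 px):
    · · · · · · · · · · · ·
    · · · · · · · · · · · ·
    · · · · · · · · · · · ·
    · · · · · · · · · · # ·
    · · · · · · · · · # · ·
    · · · · · · · · # · · ·
    · · · · · · · # · · · ·
    · · · · · · # · · · · ·
    · · · · · · · · · · · ·
    · · · · · · · · · · · ·
    · · · · · · · · · · · ·
T1:
  2·area = 92
  edge (13, 16)→(11, 4): d=(-2,-12) inclusive
  edge (11, 4)→(20, 12): d=(9,8) inclusive
  edge (20, 12)→(13, 16): d=(-7,4) inclusive
    (6,3)@(13, 7): e=[18,11,63] → #
    (7,3)@(15, 7): e=[42,-5,55] → ·
    (6,4)@(13, 9): e=[14,29,49] → #
    (7,4)@(15, 9): e=[38,13,41] → #
    (8,4)@(17, 9): e=[62,-3,33] → ·
    (6,5)@(13, 11): e=[10,47,35] → #
    (8,5)@(17, 11): e=[58,15,19] → #
    (9,5)@(19, 11): e=[82,-1,11] → ·
    (6,6)@(13, 13): e=[6,65,21] → #
    (9,6)@(19, 13): e=[78,17,-3] → ·
    (6,7)@(13, 15): e=[2,83,7] → #
    (7,7)@(15, 15): e=[26,67,-1] → ·
  covered (10 px):
    · · · · · · · · · · · ·
    · · · · · · · · · · · ·
    · · · · · · · · · · · ·
    · · · · · · # · · · · ·
    · · · · · · # # · · · ·
    · · · · · · # # # · · ·
    · · · · · · # # # · · ·
    · · · · · · # · · · · ·
    · · · · · · · · · · · ·
    · · · · · · · · · · · ·
    · · · · · · · · · · · ·
T2:
  2·area = 12
  edge (9, 6)→(8, 0): d=(-1,-6) inclusive
  edge (8, 0)→(12, 12): d=(4,12) inclusive
  edge (12, 12)→(9, 6): d=(-3,-6) inclusive
    (4,1)@(9, 3): e=[3,0,9] → #  [on edge]
    (5,1)@(11, 3): e=[15,-24,21] → ·
    (4,2)@(9, 5): e=[1,8,3] → #
    (5,2)@(11, 5): e=[13,-16,15] → ·
    (4,3)@(9, 7): e=[-1,16,-3] → ·
    (5,4)@(11, 9): e=[9,0,3] → #  [on edge]
    (6,4)@(13, 9): e=[21,-24,15] → ·
    (5,5)@(11, 11): e=[7,8,-3] → ·
    (6,7)@(13, 15): e=[15,0,-3] → ·  [on edge]
    (7,10)@(15, 21): e=[21,0,-9] → ·  [on edge]
  covered (3 px):
    · · · · · · · · · · · ·
    · · · · # · · · · · · ·
    · · · · # · · · · · · ·
    · · · · · · · · · · · ·
    · · · · · # · · · · · ·
    · · · · · · · · · · · ·
    · · · · · · · · · · · ·
    · · · · · · · · · · · ·
    · · · · · · · · · · · ·
    · · · · · · · · · · · ·
    · · · · · · · · · · · ·
T3:
  2·area = 80
  edge (16, 20)→(2, 14): d=(-14,-6) inclusive
  edge (2, 14)→(6, 10): d=(4,-4) inclusive
  edge (6, 10)→(16, 20): d=(10,10) inclusive
    (7,0)@(15, 1): e=[260,0,-180] → ·  [on edge]
    (6,1)@(13, 3): e=[220,0,-140] → ·  [on edge]
    (0,2)@(1, 5): e=[120,-40,0] → ·  [on edge]
    (5,2)@(11, 5): e=[180,0,-100] → ·  [on edge]
    (1,3)@(3, 7): e=[104,-24,0] → ·  [on edge]
    (4,3)@(9, 7): e=[140,0,-60] → ·  [on edge]
    (2,4)@(5, 9): e=[88,-8,0] → ·  [on edge]
    (3,4)@(7, 9): e=[100,0,-20] → ·  [on edge]
    (2,5)@(5, 11): e=[60,0,20] → #  [on edge]
    (3,5)@(7, 11): e=[72,8,0] → #  [on edge]
    (4,5)@(9, 11): e=[84,16,-20] → ·
    (1,6)@(3, 13): e=[20,0,60] → #  [on edge]
    (4,6)@(9, 13): e=[56,24,0] → #  [on edge]
    (0,7)@(1, 15): e=[-20,0,100] → ·  [on edge]
    (5,7)@(11, 15): e=[40,40,0] → #  [on edge]
    (4,8)@(9, 17): e=[0,40,40] → #  [on edge]
    (6,8)@(13, 17): e=[24,56,0] → #  [on edge]
    (7,9)@(15, 19): e=[8,72,0] → #  [on edge]
    (8,10)@(17, 21): e=[-8,88,0] → ·  [on edge]
  covered (14 px):
    · · · · · · · · · · · ·
    · · · · · · · · · · · ·
    · · · · · · · · · · · ·
    · · · · · · · · · · · ·
    · · · · · · · · · · · ·
    · · # # · · · · · · · ·
    · # # # # · · · · · · ·
    · · # # # # · · · · · ·
    · · · · # # # · · · · ·
    · · · · · · · # · · · ·
    · · · · · · · · · · · ·

Answer: [0,9,3]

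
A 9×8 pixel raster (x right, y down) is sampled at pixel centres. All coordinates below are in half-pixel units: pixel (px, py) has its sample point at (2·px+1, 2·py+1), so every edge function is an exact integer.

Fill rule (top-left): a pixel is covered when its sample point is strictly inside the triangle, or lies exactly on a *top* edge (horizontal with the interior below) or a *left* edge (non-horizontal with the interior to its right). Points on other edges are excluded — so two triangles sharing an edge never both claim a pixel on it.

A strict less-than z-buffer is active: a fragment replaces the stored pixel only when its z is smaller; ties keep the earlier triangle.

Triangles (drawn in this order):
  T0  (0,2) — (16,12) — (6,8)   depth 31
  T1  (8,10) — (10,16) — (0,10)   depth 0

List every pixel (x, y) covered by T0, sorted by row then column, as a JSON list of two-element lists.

T0:
  2·area = 36
  edge (0, 2)→(16, 12): d=(16,10) right/bottom  bias=-1
  edge (16, 12)→(6, 8): d=(-10,-4) top-left  bias=+0
  edge (6, 8)→(0, 2): d=(-6,-6) top-left  bias=+0
    (0,1)@(1, 3): e=[6,30,0] → #  [on edge]
    (1,1)@(3, 3): e=[-14,38,12] → ·
    (0,2)@(1, 5): e=[38,10,-12] → ·
    (1,2)@(3, 5): e=[18,18,0] → #  [on edge]
    (2,2)@(5, 5): e=[-2,26,12] → ·
    (1,3)@(3, 7): e=[50,-2,-12] → ·
    (2,3)@(5, 7): e=[30,6,0] → #  [on edge]
    (3,3)@(7, 7): e=[10,14,12] → #
    (4,3)@(9, 7): e=[-10,22,24] → ·
    (2,4)@(5, 9): e=[62,-14,-12] → ·
    (3,4)@(7, 9): e=[42,-6,0] → ·  [on edge]
    (4,4)@(9, 9): e=[22,2,12] → #
    (4,5)@(9, 11): e=[54,-18,0] → ·  [on edge]
    (5,6)@(11, 13): e=[66,-30,0] → ·  [on edge]
    (6,7)@(13, 15): e=[78,-42,0] → ·  [on edge]
  covered (6 px):
    · · · · · · · · ·
    # · · · · · · · ·
    · # · · · · · · ·
    · · # # · · · · ·
    · · · · # # · · ·
    · · · · · · · · ·
    · · · · · · · · ·
    · · · · · · · · ·
T1:
  2·area = 48
  edge (8, 10)→(10, 16): d=(2,6) right/bottom  bias=-1
  edge (10, 16)→(0, 10): d=(-10,-6) top-left  bias=+0
  edge (0, 10)→(8, 10): d=(8,0) top-left  bias=+0
    (2,0)@(5, 1): e=[0,120,-72] → ·  [on edge]
    (3,3)@(7, 7): e=[0,72,-24] → ·  [on edge]
    (1,5)@(3, 11): e=[32,8,8] → #
    (2,5)@(5, 11): e=[20,20,8] → #
    (3,5)@(7, 11): e=[8,32,8] → #
    (4,5)@(9, 11): e=[-4,44,8] → ·
    (1,6)@(3, 13): e=[36,-12,24] → ·
    (2,6)@(5, 13): e=[24,0,24] → #  [on edge]
    (4,6)@(9, 13): e=[0,24,24] → ·  [on edge]
    (2,7)@(5, 15): e=[28,-20,40] → ·
    (3,7)@(7, 15): e=[16,-8,40] → ·
    (4,7)@(9, 15): e=[4,4,40] → #
  covered (6 px):
    · · · · · · · · ·
    · · · · · · · · ·
    · · · · · · · · ·
    · · · · · · · · ·
    · · · · · · · · ·
    · # # # · · · · ·
    · · # # · · · · ·
    · · · · # · · · ·

Result: [[0,1],[1,2],[2,3],[3,3],[4,4],[5,4]]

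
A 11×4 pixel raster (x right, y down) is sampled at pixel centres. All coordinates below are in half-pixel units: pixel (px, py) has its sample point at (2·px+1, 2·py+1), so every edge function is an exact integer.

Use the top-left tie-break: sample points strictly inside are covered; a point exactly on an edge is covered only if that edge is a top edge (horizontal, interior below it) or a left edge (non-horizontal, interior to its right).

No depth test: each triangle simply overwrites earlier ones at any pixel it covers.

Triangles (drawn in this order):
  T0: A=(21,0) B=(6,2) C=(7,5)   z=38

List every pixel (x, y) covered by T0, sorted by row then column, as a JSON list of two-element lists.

T0:
  2·area = 47  (B↔C swapped to make it positive)
  edge (21, 0)→(7, 5): d=(-14,5) right/bottom  bias=-1
  edge (7, 5)→(6, 2): d=(-1,-3) top-left  bias=+0
  edge (6, 2)→(21, 0): d=(15,-2) top-left  bias=+0
    (7,0)@(15, 1): e=[16,28,3] → X
    (8,0)@(17, 1): e=[6,34,7] → X
    (9,0)@(19, 1): e=[-4,40,11] → .
    (3,1)@(7, 3): e=[28,2,17] → X
    (4,1)@(9, 3): e=[18,8,21] → X
    (5,1)@(11, 3): e=[8,14,25] → X
    (6,1)@(13, 3): e=[-2,20,29] → .
    (7,1)@(15, 3): e=[-12,26,33] → .
    (8,1)@(17, 3): e=[-22,32,37] → .
    (3,2)@(7, 5): e=[0,0,47] → .  [on edge]
    (4,2)@(9, 5): e=[-10,6,51] → .
    (5,2)@(11, 5): e=[-20,12,55] → .
  covered (5 px):
    . . . . . . . X X . .
    . . . X X X . . . . .
    . . . . . . . . . . .
    . . . . . . . . . . .

Result: [[7,0],[8,0],[3,1],[4,1],[5,1]]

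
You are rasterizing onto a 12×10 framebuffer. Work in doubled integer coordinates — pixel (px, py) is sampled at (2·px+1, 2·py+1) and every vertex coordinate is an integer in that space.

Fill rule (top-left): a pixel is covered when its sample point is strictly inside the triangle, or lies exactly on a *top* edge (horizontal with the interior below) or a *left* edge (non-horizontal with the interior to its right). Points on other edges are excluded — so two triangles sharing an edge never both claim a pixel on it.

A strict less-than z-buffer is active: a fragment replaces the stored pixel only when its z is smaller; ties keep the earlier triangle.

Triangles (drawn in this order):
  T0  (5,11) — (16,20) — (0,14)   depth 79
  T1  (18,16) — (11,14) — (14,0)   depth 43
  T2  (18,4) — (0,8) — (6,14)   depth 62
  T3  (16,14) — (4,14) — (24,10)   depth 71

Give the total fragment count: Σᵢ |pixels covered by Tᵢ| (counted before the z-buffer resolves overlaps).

T0:
  2·area = 78
  edge (5, 11)→(16, 20): d=(11,9) right/bottom  bias=-1
  edge (16, 20)→(0, 14): d=(-16,-6) top-left  bias=+0
  edge (0, 14)→(5, 11): d=(5,-3) top-left  bias=+0
    (7,2)@(15, 5): e=[-156,234,0] → .  [on edge]
    (2,5)@(5, 11): e=[0,78,0] → .  [on edge]
    (1,6)@(3, 13): e=[40,34,4] → X
    (2,6)@(5, 13): e=[22,46,10] → X
    (3,6)@(7, 13): e=[4,58,16] → X
    (4,6)@(9, 13): e=[-14,70,22] → .
    (1,7)@(3, 15): e=[62,2,14] → X
    (4,7)@(9, 15): e=[8,38,32] → X
    (5,7)@(11, 15): e=[-10,50,38] → .
    (1,8)@(3, 17): e=[84,-30,24] → .
    (2,8)@(5, 17): e=[66,-18,30] → .
    (3,8)@(7, 17): e=[48,-6,36] → .
  covered (9 px):
    . . . . . . . . . . . .
    . . . . . . . . . . . .
    . . . . . . . . . . . .
    . . . . . . . . . . . .
    . . . . . . . . . . . .
    . . . . . . . . . . . .
    . X X X . . . . . . . .
    . X X X X . . . . . . .
    . . . . X X . . . . . .
    . . . . . . . . . . . .
T1:
  2·area = 104
  edge (18, 16)→(11, 14): d=(-7,-2) top-left  bias=+0
  edge (11, 14)→(14, 0): d=(3,-14) top-left  bias=+0
  edge (14, 0)→(18, 16): d=(4,16) right/bottom  bias=-1
    (6,2)@(13, 5): e=[67,1,36] → X
    (7,2)@(15, 5): e=[71,29,4] → X
    (8,2)@(17, 5): e=[75,57,-28] → .
    (6,3)@(13, 7): e=[53,7,44] → X
    (8,3)@(17, 7): e=[61,63,-20] → .
    (6,4)@(13, 9): e=[39,13,52] → X
    (8,4)@(17, 9): e=[47,69,-12] → .
    (6,5)@(13, 11): e=[25,19,60] → X
    (8,5)@(17, 11): e=[33,75,-4] → .
    (6,6)@(13, 13): e=[11,25,68] → X
    (8,6)@(17, 13): e=[19,81,4] → X
    (9,6)@(19, 13): e=[23,109,-28] → .
  covered (13 px):
    . . . . . . . . . . . .
    . . . . . . . . . . . .
    . . . . . . X X . . . .
    . . . . . . X X . . . .
    . . . . . . X X . . . .
    . . . . . . X X . . . .
    . . . . . . X X X . . .
    . . . . . . . X X . . .
    . . . . . . . . . . . .
    . . . . . . . . . . . .
T2:
  2·area = 132  (B↔C swapped to make it positive)
  edge (18, 4)→(6, 14): d=(-12,10) right/bottom  bias=-1
  edge (6, 14)→(0, 8): d=(-6,-6) top-left  bias=+0
  edge (0, 8)→(18, 4): d=(18,-4) top-left  bias=+0
    (7,2)@(15, 5): e=[18,108,6] → X
    (8,2)@(17, 5): e=[-2,120,14] → .
    (2,3)@(5, 7): e=[94,36,2] → X
    (3,3)@(7, 7): e=[74,48,10] → X
    (4,3)@(9, 7): e=[54,60,18] → X
    (5,3)@(11, 7): e=[34,72,26] → X
    (6,3)@(13, 7): e=[14,84,34] → X
    (7,3)@(15, 7): e=[-6,96,42] → .
    (0,4)@(1, 9): e=[110,0,22] → X  [on edge]
    (1,4)@(3, 9): e=[90,12,30] → X
    (6,4)@(13, 9): e=[-10,72,70] → .
    (0,5)@(1, 11): e=[86,-12,58] → .
    (1,5)@(3, 11): e=[66,0,66] → X  [on edge]
    (2,6)@(5, 13): e=[22,0,110] → X  [on edge]
    (3,7)@(7, 15): e=[-22,0,154] → .  [on edge]
    (4,8)@(9, 17): e=[-66,0,198] → .  [on edge]
    (5,9)@(11, 19): e=[-110,0,242] → .  [on edge]
  covered (18 px):
    . . . . . . . . . . . .
    . . . . . . . . . . . .
    . . . . . . . X . . . .
    . . X X X X X . . . . .
    X X X X X X . . . . . .
    . X X X X . . . . . . .
    . . X X . . . . . . . .
    . . . . . . . . . . . .
    . . . . . . . . . . . .
    . . . . . . . . . . . .
T3:
  2·area = 48
  edge (16, 14)→(4, 14): d=(-12,0) right/bottom  bias=-1
  edge (4, 14)→(24, 10): d=(20,-4) top-left  bias=+0
  edge (24, 10)→(16, 14): d=(-8,4) right/bottom  bias=-1
    (9,5)@(19, 11): e=[36,0,12] → X  [on edge]
    (10,5)@(21, 11): e=[36,8,4] → X
    (11,5)@(23, 11): e=[36,16,-4] → .
    (4,6)@(9, 13): e=[12,0,36] → X  [on edge]
    (5,6)@(11, 13): e=[12,8,28] → X
    (6,6)@(13, 13): e=[12,16,20] → X
    (7,6)@(15, 13): e=[12,24,12] → X
    (8,6)@(17, 13): e=[12,32,4] → X
    (9,6)@(19, 13): e=[12,40,-4] → .
    (10,6)@(21, 13): e=[12,48,-12] → .
    (4,7)@(9, 15): e=[-12,40,20] → .
    (5,7)@(11, 15): e=[-12,48,12] → .
  covered (7 px):
    . . . . . . . . . . . .
    . . . . . . . . . . . .
    . . . . . . . . . . . .
    . . . . . . . . . . . .
    . . . . . . . . . . . .
    . . . . . . . . . X X .
    . . . . X X X X X . . .
    . . . . . . . . . . . .
    . . . . . . . . . . . .
    . . . . . . . . . . . .

Result: 47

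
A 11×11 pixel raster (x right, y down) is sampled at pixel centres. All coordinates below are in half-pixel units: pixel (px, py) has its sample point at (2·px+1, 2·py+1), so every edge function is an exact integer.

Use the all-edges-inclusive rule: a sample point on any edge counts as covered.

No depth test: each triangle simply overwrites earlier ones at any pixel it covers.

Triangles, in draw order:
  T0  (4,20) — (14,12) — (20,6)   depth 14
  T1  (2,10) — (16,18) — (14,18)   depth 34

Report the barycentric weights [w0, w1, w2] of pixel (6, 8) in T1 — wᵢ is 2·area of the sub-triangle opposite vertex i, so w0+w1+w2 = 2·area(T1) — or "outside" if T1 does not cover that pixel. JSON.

T0:
  2·area = 12  (B↔C swapped to make it positive)
  edge (4, 20)→(20, 6): d=(16,-14) inclusive
  edge (20, 6)→(14, 12): d=(-6,6) inclusive
  edge (14, 12)→(4, 20): d=(-10,8) inclusive
    (10,2)@(21, 5): e=[-2,0,14] → ·  [on edge]
    (9,3)@(19, 7): e=[2,0,10] → █  [on edge]
    (10,3)@(21, 7): e=[30,-12,-6] → ·
    (8,4)@(17, 9): e=[6,0,6] → █  [on edge]
    (9,4)@(19, 9): e=[34,-12,-10] → ·
    (7,5)@(15, 11): e=[10,0,2] → █  [on edge]
    (8,5)@(17, 11): e=[38,-12,-14] → ·
    (6,6)@(13, 13): e=[14,0,-2] → ·  [on edge]
    (7,6)@(15, 13): e=[42,-12,-18] → ·
    (5,7)@(11, 15): e=[18,0,-6] → ·  [on edge]
    (4,8)@(9, 17): e=[22,0,-10] → ·  [on edge]
    (3,9)@(7, 19): e=[26,0,-14] → ·  [on edge]
    (2,10)@(5, 21): e=[30,0,-18] → ·  [on edge]
  covered (3 px):
    · · · · · · · · · · ·
    · · · · · · · · · · ·
    · · · · · · · · · · ·
    · · · · · · · · · █ ·
    · · · · · · · · █ · ·
    · · · · · · · █ · · ·
    · · · · · · · · · · ·
    · · · · · · · · · · ·
    · · · · · · · · · · ·
    · · · · · · · · · · ·
    · · · · · · · · · · ·
T1:
  2·area = 16
  edge (2, 10)→(16, 18): d=(14,8) inclusive
  edge (16, 18)→(14, 18): d=(-2,0) inclusive
  edge (14, 18)→(2, 10): d=(-12,-8) inclusive
    (3,6)@(7, 13): e=[2,10,4] → █
    (4,6)@(9, 13): e=[-14,10,20] → ·
    (3,7)@(7, 15): e=[30,6,-20] → ·
    (6,8)@(13, 17): e=[10,2,4] → █
    (7,8)@(15, 17): e=[-6,2,20] → ·
    (6,9)@(13, 19): e=[38,-2,-20] → ·
  covered (2 px):
    · · · · · · · · · · ·
    · · · · · · · · · · ·
    · · · · · · · · · · ·
    · · · · · · · · · · ·
    · · · · · · · · · · ·
    · · · · · · · · · · ·
    · · · █ · · · · · · ·
    · · · · · · · · · · ·
    · · · · · · █ · · · ·
    · · · · · · · · · · ·
    · · · · · · · · · · ·

Result: [2,4,10]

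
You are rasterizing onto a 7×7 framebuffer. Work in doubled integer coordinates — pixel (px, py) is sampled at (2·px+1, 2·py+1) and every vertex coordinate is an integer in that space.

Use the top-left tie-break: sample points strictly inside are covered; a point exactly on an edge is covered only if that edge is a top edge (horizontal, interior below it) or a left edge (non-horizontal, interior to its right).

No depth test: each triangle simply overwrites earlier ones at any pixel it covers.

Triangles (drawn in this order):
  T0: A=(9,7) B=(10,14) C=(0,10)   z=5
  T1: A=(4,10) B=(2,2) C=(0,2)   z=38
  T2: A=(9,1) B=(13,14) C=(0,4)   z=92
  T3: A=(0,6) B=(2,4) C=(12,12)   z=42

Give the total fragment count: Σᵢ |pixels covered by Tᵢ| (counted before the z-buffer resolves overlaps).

T0:
  2·area = 66
  edge (9, 7)→(10, 14): d=(1,7) right/bottom  bias=-1
  edge (10, 14)→(0, 10): d=(-10,-4) top-left  bias=+0
  edge (0, 10)→(9, 7): d=(9,-3) top-left  bias=+0
    (4,3)@(9, 7): e=[0,66,0] → ·  [on edge]
    (1,4)@(3, 9): e=[44,22,0] → █  [on edge]
    (2,4)@(5, 9): e=[30,30,6] → █
    (3,4)@(7, 9): e=[16,38,12] → █
    (4,4)@(9, 9): e=[2,46,18] → █
    (5,4)@(11, 9): e=[-12,54,24] → ·
    (1,5)@(3, 11): e=[46,2,18] → █
    (5,5)@(11, 11): e=[-10,34,42] → ·
    (1,6)@(3, 13): e=[48,-18,36] → ·
    (2,6)@(5, 13): e=[34,-10,42] → ·
    (3,6)@(7, 13): e=[20,-2,48] → ·
    (4,6)@(9, 13): e=[6,6,54] → █
  covered (9 px):
    · · · · · · ·
    · · · · · · ·
    · · · · · · ·
    · · · · · · ·
    · █ █ █ █ · ·
    · █ █ █ █ · ·
    · · · · █ · ·
T1:
  2·area = 16  (B↔C swapped to make it positive)
  edge (4, 10)→(0, 2): d=(-4,-8) top-left  bias=+0
  edge (0, 2)→(2, 2): d=(2,0) top-left  bias=+0
  edge (2, 2)→(4, 10): d=(2,8) right/bottom  bias=-1
    (0,1)@(1, 3): e=[4,2,10] → █
    (1,1)@(3, 3): e=[20,2,-6] → ·
    (0,2)@(1, 5): e=[-4,6,14] → ·
    (1,3)@(3, 7): e=[4,10,2] → █
    (2,3)@(5, 7): e=[20,10,-14] → ·
    (1,4)@(3, 9): e=[-4,14,6] → ·
  covered (2 px):
    · · · · · · ·
    █ · · · · · ·
    · · · · · · ·
    · █ · · · · ·
    · · · · · · ·
    · · · · · · ·
    · · · · · · ·
T2:
  2·area = 129
  edge (9, 1)→(13, 14): d=(4,13) right/bottom  bias=-1
  edge (13, 14)→(0, 4): d=(-13,-10) top-left  bias=+0
  edge (0, 4)→(9, 1): d=(9,-3) top-left  bias=+0
    (4,0)@(9, 1): e=[0,129,0] → ·  [on edge]
    (1,1)@(3, 3): e=[86,43,0] → █  [on edge]
    (2,1)@(5, 3): e=[60,63,6] → █
    (3,1)@(7, 3): e=[34,83,12] → █
    (4,1)@(9, 3): e=[8,103,18] → █
    (5,1)@(11, 3): e=[-18,123,24] → ·
    (1,2)@(3, 5): e=[94,17,18] → █
    (5,2)@(11, 5): e=[-10,97,42] → ·
    (1,3)@(3, 7): e=[102,-9,36] → ·
    (2,3)@(5, 7): e=[76,11,42] → █
    (5,3)@(11, 7): e=[-2,71,60] → ·
    (2,4)@(5, 9): e=[84,-15,60] → ·
  covered (15 px):
    · · · · · · ·
    · █ █ █ █ · ·
    · █ █ █ █ · ·
    · · █ █ █ · ·
    · · · █ █ █ ·
    · · · · · █ ·
    · · · · · · ·
T3:
  2·area = 36
  edge (0, 6)→(2, 4): d=(2,-2) top-left  bias=+0
  edge (2, 4)→(12, 12): d=(10,8) right/bottom  bias=-1
  edge (12, 12)→(0, 6): d=(-12,-6) top-left  bias=+0
    (2,0)@(5, 1): e=[0,-54,90] → ·  [on edge]
    (1,1)@(3, 3): e=[0,-18,54] → ·  [on edge]
    (0,2)@(1, 5): e=[0,18,18] → █  [on edge]
    (1,2)@(3, 5): e=[4,2,30] → █
    (2,2)@(5, 5): e=[8,-14,42] → ·
    (0,3)@(1, 7): e=[4,38,-6] → ·
    (1,3)@(3, 7): e=[8,22,6] → █
    (2,3)@(5, 7): e=[12,6,18] → █
    (3,3)@(7, 7): e=[16,-10,30] → ·
    (1,4)@(3, 9): e=[12,42,-18] → ·
    (2,4)@(5, 9): e=[16,26,-6] → ·
    (3,4)@(7, 9): e=[20,10,6] → █
  covered (5 px):
    · · · · · · ·
    · · · · · · ·
    █ █ · · · · ·
    · █ █ · · · ·
    · · · █ · · ·
    · · · · · · ·
    · · · · · · ·

Answer: 31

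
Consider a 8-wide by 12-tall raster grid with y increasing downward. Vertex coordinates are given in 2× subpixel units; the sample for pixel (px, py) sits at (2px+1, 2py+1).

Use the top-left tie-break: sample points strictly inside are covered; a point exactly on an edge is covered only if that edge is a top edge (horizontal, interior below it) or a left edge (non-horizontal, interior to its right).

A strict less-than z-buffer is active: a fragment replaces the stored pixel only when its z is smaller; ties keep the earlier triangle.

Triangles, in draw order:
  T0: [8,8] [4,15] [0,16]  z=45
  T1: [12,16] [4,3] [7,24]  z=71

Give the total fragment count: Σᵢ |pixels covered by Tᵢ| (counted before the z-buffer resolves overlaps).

T0:
  2·area = 24
  edge (8, 8)→(4, 15): d=(-4,7) right/bottom  bias=-1
  edge (4, 15)→(0, 16): d=(-4,1) right/bottom  bias=-1
  edge (0, 16)→(8, 8): d=(8,-8) top-left  bias=+0
    (7,0)@(15, 1): e=[-21,45,0] → .  [on edge]
    (6,1)@(13, 3): e=[-15,39,0] → .  [on edge]
    (5,2)@(11, 5): e=[-9,33,0] → .  [on edge]
    (4,3)@(9, 7): e=[-3,27,0] → .  [on edge]
    (3,4)@(7, 9): e=[3,21,0] → X  [on edge]
    (4,4)@(9, 9): e=[-11,19,16] → .
    (2,5)@(5, 11): e=[9,15,0] → X  [on edge]
    (3,5)@(7, 11): e=[-5,13,16] → .
    (1,6)@(3, 13): e=[15,9,0] → X  [on edge]
    (3,6)@(7, 13): e=[-13,5,32] → .
    (0,7)@(1, 15): e=[21,3,0] → X  [on edge]
    (2,7)@(5, 15): e=[-7,-1,32] → .
  covered (6 px):
    . . . . . . . .
    . . . . . . . .
    . . . . . . . .
    . . . . . . . .
    . . . X . . . .
    . . X . . . . .
    . X X . . . . .
    X X . . . . . .
    . . . . . . . .
    . . . . . . . .
    . . . . . . . .
    . . . . . . . .
T1:
  2·area = 129  (B↔C swapped to make it positive)
  edge (12, 16)→(7, 24): d=(-5,8) right/bottom  bias=-1
  edge (7, 24)→(4, 3): d=(-3,-21) top-left  bias=+0
  edge (4, 3)→(12, 16): d=(8,13) right/bottom  bias=-1
    (2,2)@(5, 5): e=[111,15,3] → X
    (3,2)@(7, 5): e=[95,57,-23] → .
    (2,3)@(5, 7): e=[101,9,19] → X
    (3,3)@(7, 7): e=[85,51,-7] → .
    (2,4)@(5, 9): e=[91,3,35] → X
    (3,4)@(7, 9): e=[75,45,9] → X
    (4,4)@(9, 9): e=[59,87,-17] → .
    (2,5)@(5, 11): e=[81,-3,51] → .
    (3,5)@(7, 11): e=[65,39,25] → X
    (4,5)@(9, 11): e=[49,81,-1] → .
    (3,6)@(7, 13): e=[55,33,41] → X
    (4,6)@(9, 13): e=[39,75,15] → X
  covered (17 px):
    . . . . . . . .
    . . . . . . . .
    . . X . . . . .
    . . X . . . . .
    . . X X . . . .
    . . . X . . . .
    . . . X X . . .
    . . . X X X . .
    . . . X X X . .
    . . . X X . . .
    . . . X . . . .
    . . . X . . . .

Final: 23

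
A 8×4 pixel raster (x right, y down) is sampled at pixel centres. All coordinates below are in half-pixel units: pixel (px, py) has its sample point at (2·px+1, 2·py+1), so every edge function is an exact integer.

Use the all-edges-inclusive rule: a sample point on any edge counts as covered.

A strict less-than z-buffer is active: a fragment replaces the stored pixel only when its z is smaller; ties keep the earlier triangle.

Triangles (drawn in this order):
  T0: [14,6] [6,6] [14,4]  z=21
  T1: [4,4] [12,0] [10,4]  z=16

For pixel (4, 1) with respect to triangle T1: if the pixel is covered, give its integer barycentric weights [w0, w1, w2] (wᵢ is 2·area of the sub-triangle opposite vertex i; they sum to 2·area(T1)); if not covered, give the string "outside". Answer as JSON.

T0:
  2·area = 16
  edge (14, 6)→(6, 6): d=(-8,0) inclusive
  edge (6, 6)→(14, 4): d=(8,-2) inclusive
  edge (14, 4)→(14, 6): d=(0,2) inclusive
    (5,2)@(11, 5): e=[8,2,6] → X
    (6,2)@(13, 5): e=[8,6,2] → X
    (7,2)@(15, 5): e=[8,10,-2] → .
    (5,3)@(11, 7): e=[-8,18,6] → .
    (6,3)@(13, 7): e=[-8,22,2] → .
  covered (2 px):
    . . . . . . . .
    . . . . . . . .
    . . . . . X X .
    . . . . . . . .
T1:
  2·area = 24
  edge (4, 4)→(12, 0): d=(8,-4) inclusive
  edge (12, 0)→(10, 4): d=(-2,4) inclusive
  edge (10, 4)→(4, 4): d=(-6,0) inclusive
    (5,0)@(11, 1): e=[4,2,18] → X
    (6,0)@(13, 1): e=[12,-6,18] → .
    (3,1)@(7, 3): e=[4,14,6] → X
    (4,1)@(9, 3): e=[12,6,6] → X
    (5,1)@(11, 3): e=[20,-2,6] → .
    (3,2)@(7, 5): e=[20,10,-6] → .
    (4,2)@(9, 5): e=[28,2,-6] → .
  covered (3 px):
    . . . . . X . .
    . . . X X . . .
    . . . . . . . .
    . . . . . . . .

Answer: [6,6,12]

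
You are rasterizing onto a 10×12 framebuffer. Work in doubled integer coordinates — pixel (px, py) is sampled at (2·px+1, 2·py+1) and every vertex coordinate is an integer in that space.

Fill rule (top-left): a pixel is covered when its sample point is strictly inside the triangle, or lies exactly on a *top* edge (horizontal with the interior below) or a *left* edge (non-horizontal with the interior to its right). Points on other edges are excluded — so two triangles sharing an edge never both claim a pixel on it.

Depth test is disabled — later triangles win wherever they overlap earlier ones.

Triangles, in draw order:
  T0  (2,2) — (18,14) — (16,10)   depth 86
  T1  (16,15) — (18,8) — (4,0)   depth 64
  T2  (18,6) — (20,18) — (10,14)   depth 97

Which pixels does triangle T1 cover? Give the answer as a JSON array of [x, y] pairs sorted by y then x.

T0:
  2·area = 40  (B↔C swapped to make it positive)
  edge (2, 2)→(16, 10): d=(14,8) right/bottom  bias=-1
  edge (16, 10)→(18, 14): d=(2,4) right/bottom  bias=-1
  edge (18, 14)→(2, 2): d=(-16,-12) top-left  bias=+0
    (3,2)@(7, 5): e=[2,26,12] → █
    (4,2)@(9, 5): e=[-14,18,36] → ·
    (3,3)@(7, 7): e=[30,30,-20] → ·
    (4,3)@(9, 7): e=[14,22,4] → █
    (5,3)@(11, 7): e=[-2,14,28] → ·
    (4,4)@(9, 9): e=[42,26,-28] → ·
    (6,4)@(13, 9): e=[10,10,20] → █
    (7,4)@(15, 9): e=[-6,2,44] → ·
    (6,5)@(13, 11): e=[38,14,-12] → ·
    (7,5)@(15, 11): e=[22,6,12] → █
    (8,5)@(17, 11): e=[6,-2,36] → ·
    (7,6)@(15, 13): e=[50,10,-20] → ·
  covered (5 px):
    · · · · · · · · · ·
    · · · · · · · · · ·
    · · · █ · · · · · ·
    · · · · █ · · · · ·
    · · · · · · █ · · ·
    · · · · · · · █ · ·
    · · · · · · · · █ ·
    · · · · · · · · · ·
    · · · · · · · · · ·
    · · · · · · · · · ·
    · · · · · · · · · ·
    · · · · · · · · · ·
T1:
  2·area = 114  (B↔C swapped to make it positive)
  edge (16, 15)→(4, 0): d=(-12,-15) top-left  bias=+0
  edge (4, 0)→(18, 8): d=(14,8) right/bottom  bias=-1
  edge (18, 8)→(16, 15): d=(-2,7) right/bottom  bias=-1
    (2,0)@(5, 1): e=[3,6,105] → █
    (3,0)@(7, 1): e=[33,-10,91] → ·
    (2,1)@(5, 3): e=[-21,34,101] → ·
    (3,1)@(7, 3): e=[9,18,87] → █
    (4,1)@(9, 3): e=[39,2,73] → █
    (5,1)@(11, 3): e=[69,-14,59] → ·
    (3,2)@(7, 5): e=[-15,46,83] → ·
    (4,2)@(9, 5): e=[15,30,69] → █
    (5,2)@(11, 5): e=[45,14,55] → █
    (6,2)@(13, 5): e=[75,-2,41] → ·
    (4,3)@(9, 7): e=[-9,58,65] → ·
    (5,3)@(11, 7): e=[21,42,51] → █
  covered (15 px):
    · · █ · · · · · · ·
    · · · █ █ · · · · ·
    · · · · █ █ · · · ·
    · · · · · █ █ █ · ·
    · · · · · · █ █ █ ·
    · · · · · · █ █ █ ·
    · · · · · · · █ · ·
    · · · · · · · · · ·
    · · · · · · · · · ·
    · · · · · · · · · ·
    · · · · · · · · · ·
    · · · · · · · · · ·
T2:
  2·area = 112
  edge (18, 6)→(20, 18): d=(2,12) right/bottom  bias=-1
  edge (20, 18)→(10, 14): d=(-10,-4) top-left  bias=+0
  edge (10, 14)→(18, 6): d=(8,-8) top-left  bias=+0
    (9,2)@(19, 5): e=[-14,126,0] → ·  [on edge]
    (8,3)@(17, 7): e=[14,98,0] → █  [on edge]
    (9,3)@(19, 7): e=[-10,106,16] → ·
    (7,4)@(15, 9): e=[42,70,0] → █  [on edge]
    (9,4)@(19, 9): e=[-6,86,32] → ·
    (6,5)@(13, 11): e=[70,42,0] → █  [on edge]
    (9,5)@(19, 11): e=[-2,66,48] → ·
    (5,6)@(11, 13): e=[98,14,0] → █  [on edge]
    (9,6)@(19, 13): e=[2,46,64] → █
    (4,7)@(9, 15): e=[126,-14,0] → ·  [on edge]
    (5,7)@(11, 15): e=[102,-6,16] → ·
    (6,7)@(13, 15): e=[78,2,32] → █
    (3,8)@(7, 17): e=[154,-42,0] → ·  [on edge]
    (2,9)@(5, 19): e=[182,-70,0] → ·  [on edge]
    (1,10)@(3, 21): e=[210,-98,0] → ·  [on edge]
    (0,11)@(1, 23): e=[238,-126,0] → ·  [on edge]
  covered (16 px):
    · · · · · · · · · ·
    · · · · · · · · · ·
    · · · · · · · · · ·
    · · · · · · · · █ ·
    · · · · · · · █ █ ·
    · · · · · · █ █ █ ·
    · · · · · █ █ █ █ █
    · · · · · · █ █ █ █
    · · · · · · · · · █
    · · · · · · · · · ·
    · · · · · · · · · ·
    · · · · · · · · · ·

Result: [[2,0],[3,1],[4,1],[4,2],[5,2],[5,3],[6,3],[7,3],[6,4],[7,4],[8,4],[6,5],[7,5],[8,5],[7,6]]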